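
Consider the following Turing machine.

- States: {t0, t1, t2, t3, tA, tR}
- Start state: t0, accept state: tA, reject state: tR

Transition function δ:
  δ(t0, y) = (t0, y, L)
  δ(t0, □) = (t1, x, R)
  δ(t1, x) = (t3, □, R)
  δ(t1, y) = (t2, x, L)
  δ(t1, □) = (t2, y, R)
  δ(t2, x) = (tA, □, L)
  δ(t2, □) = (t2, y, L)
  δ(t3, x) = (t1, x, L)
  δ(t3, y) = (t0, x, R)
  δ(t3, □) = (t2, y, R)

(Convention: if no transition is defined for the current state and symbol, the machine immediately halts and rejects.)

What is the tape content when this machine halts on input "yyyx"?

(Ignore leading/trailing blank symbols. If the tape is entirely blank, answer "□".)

Execution trace:
Initial: [t0]yyyx
Step 1: δ(t0, y) = (t0, y, L) → [t0]□yyyx
Step 2: δ(t0, □) = (t1, x, R) → x[t1]yyyx
Step 3: δ(t1, y) = (t2, x, L) → [t2]xxyyx
Step 4: δ(t2, x) = (tA, □, L) → [tA]□□xyyx

The machine reaches the accept state tA and halts.

Final tape (ignoring leading/trailing blanks): xyyx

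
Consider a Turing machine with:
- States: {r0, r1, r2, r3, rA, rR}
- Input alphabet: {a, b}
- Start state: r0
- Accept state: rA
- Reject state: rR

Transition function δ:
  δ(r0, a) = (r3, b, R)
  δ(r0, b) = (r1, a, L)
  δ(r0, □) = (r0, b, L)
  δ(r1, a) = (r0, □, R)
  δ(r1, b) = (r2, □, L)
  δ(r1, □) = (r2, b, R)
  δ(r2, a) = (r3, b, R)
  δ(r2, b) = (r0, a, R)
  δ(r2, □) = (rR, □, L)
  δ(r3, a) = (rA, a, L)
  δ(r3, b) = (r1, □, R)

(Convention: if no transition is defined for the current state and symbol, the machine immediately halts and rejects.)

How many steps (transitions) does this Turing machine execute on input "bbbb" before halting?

Execution trace:
Initial: [r0]bbbb
Step 1: δ(r0, b) = (r1, a, L) → [r1]□abbb
Step 2: δ(r1, □) = (r2, b, R) → b[r2]abbb
Step 3: δ(r2, a) = (r3, b, R) → bb[r3]bbb
Step 4: δ(r3, b) = (r1, □, R) → bb□[r1]bb
Step 5: δ(r1, b) = (r2, □, L) → bb[r2]□□b
Step 6: δ(r2, □) = (rR, □, L) → b[rR]b□□b

The machine reaches the reject state rR and halts.

The machine executed 6 steps before halting.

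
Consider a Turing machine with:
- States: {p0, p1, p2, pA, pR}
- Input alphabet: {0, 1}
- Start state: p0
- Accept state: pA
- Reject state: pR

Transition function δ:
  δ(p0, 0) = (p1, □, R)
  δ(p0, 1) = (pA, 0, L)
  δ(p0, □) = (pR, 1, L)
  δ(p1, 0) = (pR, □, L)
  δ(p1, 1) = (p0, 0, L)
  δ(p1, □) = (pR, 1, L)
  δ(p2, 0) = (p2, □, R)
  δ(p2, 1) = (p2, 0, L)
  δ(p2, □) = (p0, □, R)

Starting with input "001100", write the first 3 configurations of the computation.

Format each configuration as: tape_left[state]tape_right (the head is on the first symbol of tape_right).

Transitions applied:
Step 1: δ(p0, 0) = (p1, □, R)
Step 2: δ(p1, 0) = (pR, □, L)

The first 3 configurations are:
[p0]001100 ⊢ □[p1]01100 ⊢ [pR]□□1100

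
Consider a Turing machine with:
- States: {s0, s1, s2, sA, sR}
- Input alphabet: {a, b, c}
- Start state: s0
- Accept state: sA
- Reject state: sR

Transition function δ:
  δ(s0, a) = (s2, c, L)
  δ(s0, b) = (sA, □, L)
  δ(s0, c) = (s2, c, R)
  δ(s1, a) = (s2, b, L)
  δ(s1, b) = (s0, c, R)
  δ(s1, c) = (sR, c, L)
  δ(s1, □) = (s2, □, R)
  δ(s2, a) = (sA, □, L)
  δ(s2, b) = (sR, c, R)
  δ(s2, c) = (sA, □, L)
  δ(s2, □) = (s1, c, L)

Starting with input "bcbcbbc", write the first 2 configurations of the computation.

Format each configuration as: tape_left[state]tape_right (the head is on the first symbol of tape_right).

Transitions applied:
Step 1: δ(s0, b) = (sA, □, L)

The first 2 configurations are:
[s0]bcbcbbc ⊢ [sA]□□cbcbbc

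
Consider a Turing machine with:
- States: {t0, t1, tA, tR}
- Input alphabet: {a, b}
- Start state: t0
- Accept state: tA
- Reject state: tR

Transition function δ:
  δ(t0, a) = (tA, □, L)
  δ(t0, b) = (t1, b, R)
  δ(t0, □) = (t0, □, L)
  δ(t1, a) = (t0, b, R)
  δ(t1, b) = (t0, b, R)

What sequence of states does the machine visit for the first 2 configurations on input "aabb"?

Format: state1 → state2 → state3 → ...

Execution trace:
Initial: [t0]aabb
Step 1: δ(t0, a) = (tA, □, L) → [tA]□□abb

The machine reaches the accept state tA and halts.

State sequence: t0 → tA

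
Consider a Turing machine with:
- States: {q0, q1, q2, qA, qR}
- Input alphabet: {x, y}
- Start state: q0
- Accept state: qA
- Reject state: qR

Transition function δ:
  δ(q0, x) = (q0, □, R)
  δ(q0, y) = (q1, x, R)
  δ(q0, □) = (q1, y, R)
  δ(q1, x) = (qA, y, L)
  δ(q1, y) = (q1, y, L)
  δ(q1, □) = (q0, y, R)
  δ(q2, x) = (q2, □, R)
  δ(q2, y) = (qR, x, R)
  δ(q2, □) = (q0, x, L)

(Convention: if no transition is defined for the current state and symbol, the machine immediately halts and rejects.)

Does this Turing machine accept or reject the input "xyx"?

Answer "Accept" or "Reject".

Execution trace:
Initial: [q0]xyx
Step 1: δ(q0, x) = (q0, □, R) → □[q0]yx
Step 2: δ(q0, y) = (q1, x, R) → □x[q1]x
Step 3: δ(q1, x) = (qA, y, L) → □[qA]xy

The machine reaches the accept state qA and halts.

Answer: Accept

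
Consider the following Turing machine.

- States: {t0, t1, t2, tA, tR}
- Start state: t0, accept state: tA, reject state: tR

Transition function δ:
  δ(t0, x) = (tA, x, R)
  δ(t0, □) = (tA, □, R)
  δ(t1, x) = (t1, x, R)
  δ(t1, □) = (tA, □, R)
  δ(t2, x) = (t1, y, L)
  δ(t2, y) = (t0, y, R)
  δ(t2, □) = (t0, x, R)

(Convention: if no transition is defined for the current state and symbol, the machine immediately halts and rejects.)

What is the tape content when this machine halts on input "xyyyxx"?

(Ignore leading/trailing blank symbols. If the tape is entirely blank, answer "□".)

Execution trace:
Initial: [t0]xyyyxx
Step 1: δ(t0, x) = (tA, x, R) → x[tA]yyyxx

The machine reaches the accept state tA and halts.

Final tape (ignoring leading/trailing blanks): xyyyxx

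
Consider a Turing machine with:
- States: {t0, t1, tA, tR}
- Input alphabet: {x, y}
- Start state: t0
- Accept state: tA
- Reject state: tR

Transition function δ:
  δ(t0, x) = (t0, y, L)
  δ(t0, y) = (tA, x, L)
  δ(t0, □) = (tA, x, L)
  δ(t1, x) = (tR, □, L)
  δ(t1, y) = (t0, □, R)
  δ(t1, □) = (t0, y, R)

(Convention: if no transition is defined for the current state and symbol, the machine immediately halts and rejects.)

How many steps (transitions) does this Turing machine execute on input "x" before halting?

Execution trace:
Initial: [t0]x
Step 1: δ(t0, x) = (t0, y, L) → [t0]□y
Step 2: δ(t0, □) = (tA, x, L) → [tA]□xy

The machine reaches the accept state tA and halts.

The machine executed 2 steps before halting.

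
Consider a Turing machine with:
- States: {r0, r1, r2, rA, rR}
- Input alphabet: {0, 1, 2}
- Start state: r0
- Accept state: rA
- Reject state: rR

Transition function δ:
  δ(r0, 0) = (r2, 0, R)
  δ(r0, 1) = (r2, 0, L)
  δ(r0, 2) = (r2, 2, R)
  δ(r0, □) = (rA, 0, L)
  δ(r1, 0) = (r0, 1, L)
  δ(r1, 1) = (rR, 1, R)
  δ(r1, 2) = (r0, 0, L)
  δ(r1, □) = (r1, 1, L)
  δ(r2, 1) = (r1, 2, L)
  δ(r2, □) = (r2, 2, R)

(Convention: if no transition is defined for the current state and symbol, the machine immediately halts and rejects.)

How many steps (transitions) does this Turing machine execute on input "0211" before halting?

Execution trace:
Initial: [r0]0211
Step 1: δ(r0, 0) = (r2, 0, R) → 0[r2]211

No transition is defined for δ(r2, 2). By convention the machine halts and rejects.

The machine executed 1 step before halting.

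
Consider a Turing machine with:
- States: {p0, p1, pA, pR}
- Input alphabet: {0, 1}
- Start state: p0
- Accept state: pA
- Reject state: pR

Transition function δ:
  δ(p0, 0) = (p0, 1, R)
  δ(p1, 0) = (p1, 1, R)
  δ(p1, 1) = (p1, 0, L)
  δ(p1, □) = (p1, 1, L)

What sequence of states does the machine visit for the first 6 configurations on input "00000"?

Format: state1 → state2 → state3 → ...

Execution trace:
Initial: [p0]00000
Step 1: δ(p0, 0) = (p0, 1, R) → 1[p0]0000
Step 2: δ(p0, 0) = (p0, 1, R) → 11[p0]000
Step 3: δ(p0, 0) = (p0, 1, R) → 111[p0]00
Step 4: δ(p0, 0) = (p0, 1, R) → 1111[p0]0
Step 5: δ(p0, 0) = (p0, 1, R) → 11111[p0]□

No transition is defined for δ(p0, □). By convention the machine halts and rejects.

State sequence: p0 → p0 → p0 → p0 → p0 → p0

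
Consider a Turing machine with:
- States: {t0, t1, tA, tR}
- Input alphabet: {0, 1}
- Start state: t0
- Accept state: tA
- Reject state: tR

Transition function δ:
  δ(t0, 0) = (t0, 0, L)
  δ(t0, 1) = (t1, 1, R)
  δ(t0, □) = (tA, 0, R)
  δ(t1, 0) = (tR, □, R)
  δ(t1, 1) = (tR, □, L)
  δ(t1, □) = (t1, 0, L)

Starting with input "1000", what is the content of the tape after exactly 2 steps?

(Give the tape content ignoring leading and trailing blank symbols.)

Execution trace:
Initial: [t0]1000
Step 1: δ(t0, 1) = (t1, 1, R) → 1[t1]000
Step 2: δ(t1, 0) = (tR, □, R) → 1□[tR]00

The machine reaches the reject state tR and halts.

After 2 steps, the tape (ignoring leading/trailing blanks) is: 1□00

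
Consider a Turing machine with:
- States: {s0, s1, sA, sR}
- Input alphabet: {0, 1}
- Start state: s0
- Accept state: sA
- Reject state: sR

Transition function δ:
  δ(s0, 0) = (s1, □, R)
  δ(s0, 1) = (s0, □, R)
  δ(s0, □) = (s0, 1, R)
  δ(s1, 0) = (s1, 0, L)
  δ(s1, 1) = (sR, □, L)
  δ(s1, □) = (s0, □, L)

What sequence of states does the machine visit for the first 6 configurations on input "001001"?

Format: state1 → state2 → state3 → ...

Execution trace:
Initial: [s0]001001
Step 1: δ(s0, 0) = (s1, □, R) → □[s1]01001
Step 2: δ(s1, 0) = (s1, 0, L) → [s1]□01001
Step 3: δ(s1, □) = (s0, □, L) → [s0]□□01001
Step 4: δ(s0, □) = (s0, 1, R) → 1[s0]□01001
Step 5: δ(s0, □) = (s0, 1, R) → 11[s0]01001

State sequence: s0 → s1 → s1 → s0 → s0 → s0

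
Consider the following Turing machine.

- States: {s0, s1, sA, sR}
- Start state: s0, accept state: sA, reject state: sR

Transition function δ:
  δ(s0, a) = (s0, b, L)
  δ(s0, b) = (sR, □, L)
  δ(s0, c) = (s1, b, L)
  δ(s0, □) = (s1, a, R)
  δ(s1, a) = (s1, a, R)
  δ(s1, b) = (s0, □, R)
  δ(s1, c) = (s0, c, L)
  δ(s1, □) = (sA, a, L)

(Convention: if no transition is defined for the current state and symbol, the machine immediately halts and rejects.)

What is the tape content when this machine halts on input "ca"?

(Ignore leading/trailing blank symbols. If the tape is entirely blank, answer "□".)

Execution trace:
Initial: [s0]ca
Step 1: δ(s0, c) = (s1, b, L) → [s1]□ba
Step 2: δ(s1, □) = (sA, a, L) → [sA]□aba

The machine reaches the accept state sA and halts.

Final tape (ignoring leading/trailing blanks): aba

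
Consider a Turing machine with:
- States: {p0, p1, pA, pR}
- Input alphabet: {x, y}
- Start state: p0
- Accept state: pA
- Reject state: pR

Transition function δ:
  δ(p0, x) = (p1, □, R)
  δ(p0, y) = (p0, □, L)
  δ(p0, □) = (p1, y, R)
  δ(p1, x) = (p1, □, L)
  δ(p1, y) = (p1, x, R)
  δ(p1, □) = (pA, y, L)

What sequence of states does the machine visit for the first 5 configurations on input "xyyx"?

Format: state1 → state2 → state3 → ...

Execution trace:
Initial: [p0]xyyx
Step 1: δ(p0, x) = (p1, □, R) → □[p1]yyx
Step 2: δ(p1, y) = (p1, x, R) → □x[p1]yx
Step 3: δ(p1, y) = (p1, x, R) → □xx[p1]x
Step 4: δ(p1, x) = (p1, □, L) → □x[p1]x□

State sequence: p0 → p1 → p1 → p1 → p1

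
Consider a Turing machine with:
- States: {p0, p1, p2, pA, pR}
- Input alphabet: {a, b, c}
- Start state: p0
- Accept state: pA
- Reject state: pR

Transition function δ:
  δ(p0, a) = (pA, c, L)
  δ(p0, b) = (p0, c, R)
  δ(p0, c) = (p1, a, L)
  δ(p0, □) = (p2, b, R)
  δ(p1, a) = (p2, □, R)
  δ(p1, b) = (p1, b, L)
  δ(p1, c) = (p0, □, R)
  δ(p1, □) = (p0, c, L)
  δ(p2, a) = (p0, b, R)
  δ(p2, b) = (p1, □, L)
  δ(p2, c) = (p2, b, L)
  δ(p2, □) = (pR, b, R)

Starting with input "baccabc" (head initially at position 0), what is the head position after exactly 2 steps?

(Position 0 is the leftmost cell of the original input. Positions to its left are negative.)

Execution trace (head position shown):
Step 0: [p0]baccabc  (head at position 0)
Step 1: move right → c[p0]accabc  (head at position 1)
Step 2: move left → [pA]ccccabc  (head at position 0)

After 2 steps, the head is at position 0.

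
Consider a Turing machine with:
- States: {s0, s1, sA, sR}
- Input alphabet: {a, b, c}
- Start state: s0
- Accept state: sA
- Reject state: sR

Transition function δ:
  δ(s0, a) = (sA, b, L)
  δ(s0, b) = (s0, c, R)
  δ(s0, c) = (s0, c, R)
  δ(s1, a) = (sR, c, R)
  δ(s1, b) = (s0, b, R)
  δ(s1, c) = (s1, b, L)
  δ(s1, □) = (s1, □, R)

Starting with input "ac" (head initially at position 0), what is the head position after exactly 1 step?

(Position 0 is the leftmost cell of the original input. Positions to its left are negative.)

Execution trace (head position shown):
Step 0: [s0]ac  (head at position 0)
Step 1: move left → [sA]□bc  (head at position -1)

After 1 step, the head is at position -1.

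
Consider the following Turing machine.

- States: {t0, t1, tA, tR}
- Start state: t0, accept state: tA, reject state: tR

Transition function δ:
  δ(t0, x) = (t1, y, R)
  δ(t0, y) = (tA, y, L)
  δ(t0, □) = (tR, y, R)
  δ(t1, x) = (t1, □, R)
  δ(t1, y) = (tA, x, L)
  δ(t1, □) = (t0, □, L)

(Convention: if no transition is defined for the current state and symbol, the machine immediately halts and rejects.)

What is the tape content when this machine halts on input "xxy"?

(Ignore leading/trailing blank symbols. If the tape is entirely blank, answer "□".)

Execution trace:
Initial: [t0]xxy
Step 1: δ(t0, x) = (t1, y, R) → y[t1]xy
Step 2: δ(t1, x) = (t1, □, R) → y□[t1]y
Step 3: δ(t1, y) = (tA, x, L) → y[tA]□x

The machine reaches the accept state tA and halts.

Final tape (ignoring leading/trailing blanks): y□x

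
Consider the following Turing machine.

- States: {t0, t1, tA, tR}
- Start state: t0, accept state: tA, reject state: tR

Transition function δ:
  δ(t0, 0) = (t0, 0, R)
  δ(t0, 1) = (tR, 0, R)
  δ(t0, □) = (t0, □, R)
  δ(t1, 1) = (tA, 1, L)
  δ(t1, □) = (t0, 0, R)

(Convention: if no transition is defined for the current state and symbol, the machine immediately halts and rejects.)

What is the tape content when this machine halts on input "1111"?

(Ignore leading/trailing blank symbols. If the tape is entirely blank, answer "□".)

Execution trace:
Initial: [t0]1111
Step 1: δ(t0, 1) = (tR, 0, R) → 0[tR]111

The machine reaches the reject state tR and halts.

Final tape (ignoring leading/trailing blanks): 0111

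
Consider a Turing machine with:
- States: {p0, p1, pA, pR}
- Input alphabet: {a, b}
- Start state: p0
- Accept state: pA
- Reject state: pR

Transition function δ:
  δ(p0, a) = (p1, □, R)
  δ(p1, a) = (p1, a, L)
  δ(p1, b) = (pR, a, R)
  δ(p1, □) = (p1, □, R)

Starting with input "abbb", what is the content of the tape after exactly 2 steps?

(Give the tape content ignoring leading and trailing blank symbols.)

Execution trace:
Initial: [p0]abbb
Step 1: δ(p0, a) = (p1, □, R) → □[p1]bbb
Step 2: δ(p1, b) = (pR, a, R) → □a[pR]bb

The machine reaches the reject state pR and halts.

After 2 steps, the tape (ignoring leading/trailing blanks) is: abb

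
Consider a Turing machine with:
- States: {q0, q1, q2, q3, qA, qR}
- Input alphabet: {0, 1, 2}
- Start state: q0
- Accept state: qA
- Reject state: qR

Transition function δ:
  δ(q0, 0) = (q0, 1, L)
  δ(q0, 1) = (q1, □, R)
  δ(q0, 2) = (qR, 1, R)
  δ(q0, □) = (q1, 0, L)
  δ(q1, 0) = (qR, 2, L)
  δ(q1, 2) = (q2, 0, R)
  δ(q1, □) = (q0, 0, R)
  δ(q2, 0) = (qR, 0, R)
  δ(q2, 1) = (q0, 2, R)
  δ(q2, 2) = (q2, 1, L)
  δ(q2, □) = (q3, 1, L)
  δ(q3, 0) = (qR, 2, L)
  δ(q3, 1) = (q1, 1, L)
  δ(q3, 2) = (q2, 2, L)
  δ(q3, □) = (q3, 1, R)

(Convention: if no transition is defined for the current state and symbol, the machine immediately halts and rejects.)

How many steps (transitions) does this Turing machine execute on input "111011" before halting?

Execution trace:
Initial: [q0]111011
Step 1: δ(q0, 1) = (q1, □, R) → □[q1]11011

No transition is defined for δ(q1, 1). By convention the machine halts and rejects.

The machine executed 1 step before halting.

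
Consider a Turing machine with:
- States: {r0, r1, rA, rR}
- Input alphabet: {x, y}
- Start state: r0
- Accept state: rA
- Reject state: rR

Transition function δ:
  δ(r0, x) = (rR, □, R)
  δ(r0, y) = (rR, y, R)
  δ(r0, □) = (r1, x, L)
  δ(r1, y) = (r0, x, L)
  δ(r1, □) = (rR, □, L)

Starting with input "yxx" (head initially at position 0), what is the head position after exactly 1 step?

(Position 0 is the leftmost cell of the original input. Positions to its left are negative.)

Execution trace (head position shown):
Step 0: [r0]yxx  (head at position 0)
Step 1: move right → y[rR]xx  (head at position 1)

After 1 step, the head is at position 1.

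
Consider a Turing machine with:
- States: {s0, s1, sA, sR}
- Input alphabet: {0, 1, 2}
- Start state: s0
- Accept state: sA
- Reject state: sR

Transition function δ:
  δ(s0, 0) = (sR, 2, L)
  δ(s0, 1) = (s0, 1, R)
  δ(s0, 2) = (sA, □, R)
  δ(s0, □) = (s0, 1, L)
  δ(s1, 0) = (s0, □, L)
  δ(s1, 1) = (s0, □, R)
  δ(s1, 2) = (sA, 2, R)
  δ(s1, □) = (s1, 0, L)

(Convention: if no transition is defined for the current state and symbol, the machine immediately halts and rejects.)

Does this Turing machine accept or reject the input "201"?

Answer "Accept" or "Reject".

Execution trace:
Initial: [s0]201
Step 1: δ(s0, 2) = (sA, □, R) → □[sA]01

The machine reaches the accept state sA and halts.

Answer: Accept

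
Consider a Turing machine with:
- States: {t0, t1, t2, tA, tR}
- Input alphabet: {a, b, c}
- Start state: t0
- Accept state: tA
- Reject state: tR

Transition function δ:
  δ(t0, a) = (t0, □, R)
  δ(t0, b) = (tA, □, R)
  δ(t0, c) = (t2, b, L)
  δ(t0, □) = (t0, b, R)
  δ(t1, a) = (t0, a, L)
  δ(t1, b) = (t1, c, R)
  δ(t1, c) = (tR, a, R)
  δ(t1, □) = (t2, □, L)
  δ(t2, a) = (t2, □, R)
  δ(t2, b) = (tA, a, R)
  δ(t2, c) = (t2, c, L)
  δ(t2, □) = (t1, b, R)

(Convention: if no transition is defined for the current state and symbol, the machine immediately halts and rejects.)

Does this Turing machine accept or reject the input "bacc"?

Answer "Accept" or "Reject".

Execution trace:
Initial: [t0]bacc
Step 1: δ(t0, b) = (tA, □, R) → □[tA]acc

The machine reaches the accept state tA and halts.

Answer: Accept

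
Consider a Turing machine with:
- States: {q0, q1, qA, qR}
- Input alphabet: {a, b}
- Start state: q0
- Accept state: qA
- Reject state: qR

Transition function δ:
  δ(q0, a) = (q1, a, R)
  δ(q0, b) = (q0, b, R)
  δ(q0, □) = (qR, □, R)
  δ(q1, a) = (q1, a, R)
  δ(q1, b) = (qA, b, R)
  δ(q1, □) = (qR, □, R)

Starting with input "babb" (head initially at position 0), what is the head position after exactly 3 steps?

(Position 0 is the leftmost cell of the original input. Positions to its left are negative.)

Execution trace (head position shown):
Step 0: [q0]babb  (head at position 0)
Step 1: move right → b[q0]abb  (head at position 1)
Step 2: move right → ba[q1]bb  (head at position 2)
Step 3: move right → bab[qA]b  (head at position 3)

After 3 steps, the head is at position 3.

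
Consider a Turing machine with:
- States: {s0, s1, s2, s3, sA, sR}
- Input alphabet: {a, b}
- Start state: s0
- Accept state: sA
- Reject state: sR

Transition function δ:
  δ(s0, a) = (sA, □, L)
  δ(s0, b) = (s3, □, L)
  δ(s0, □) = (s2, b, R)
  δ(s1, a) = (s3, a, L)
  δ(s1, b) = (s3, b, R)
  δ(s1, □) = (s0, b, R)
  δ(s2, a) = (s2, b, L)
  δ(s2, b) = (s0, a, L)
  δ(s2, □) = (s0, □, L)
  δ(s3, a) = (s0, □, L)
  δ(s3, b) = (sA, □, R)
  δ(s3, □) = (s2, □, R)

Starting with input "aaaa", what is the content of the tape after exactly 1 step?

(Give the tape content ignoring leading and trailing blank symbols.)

Execution trace:
Initial: [s0]aaaa
Step 1: δ(s0, a) = (sA, □, L) → [sA]□□aaa

The machine reaches the accept state sA and halts.

After 1 step, the tape (ignoring leading/trailing blanks) is: aaa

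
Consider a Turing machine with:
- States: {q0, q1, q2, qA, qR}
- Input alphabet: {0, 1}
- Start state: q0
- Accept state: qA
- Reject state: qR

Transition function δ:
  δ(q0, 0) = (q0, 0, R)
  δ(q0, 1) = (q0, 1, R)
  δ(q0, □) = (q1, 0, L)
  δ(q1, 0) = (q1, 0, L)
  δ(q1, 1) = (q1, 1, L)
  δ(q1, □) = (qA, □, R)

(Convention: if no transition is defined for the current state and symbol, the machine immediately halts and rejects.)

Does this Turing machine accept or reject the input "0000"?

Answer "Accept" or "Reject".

Execution trace:
Initial: [q0]0000
Step 1: δ(q0, 0) = (q0, 0, R) → 0[q0]000
Step 2: δ(q0, 0) = (q0, 0, R) → 00[q0]00
Step 3: δ(q0, 0) = (q0, 0, R) → 000[q0]0
Step 4: δ(q0, 0) = (q0, 0, R) → 0000[q0]□
Step 5: δ(q0, □) = (q1, 0, L) → 000[q1]00
Step 6: δ(q1, 0) = (q1, 0, L) → 00[q1]000
Step 7: δ(q1, 0) = (q1, 0, L) → 0[q1]0000
Step 8: δ(q1, 0) = (q1, 0, L) → [q1]00000
Step 9: δ(q1, 0) = (q1, 0, L) → [q1]□00000
Step 10: δ(q1, □) = (qA, □, R) → □[qA]00000

The machine reaches the accept state qA and halts.

Answer: Accept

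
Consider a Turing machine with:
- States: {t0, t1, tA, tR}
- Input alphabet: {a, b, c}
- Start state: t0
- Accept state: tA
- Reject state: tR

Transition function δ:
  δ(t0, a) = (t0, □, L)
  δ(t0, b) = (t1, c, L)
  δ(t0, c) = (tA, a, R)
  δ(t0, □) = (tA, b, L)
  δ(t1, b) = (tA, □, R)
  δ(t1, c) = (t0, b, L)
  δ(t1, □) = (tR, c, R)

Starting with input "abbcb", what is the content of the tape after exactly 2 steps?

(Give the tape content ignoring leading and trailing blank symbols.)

Execution trace:
Initial: [t0]abbcb
Step 1: δ(t0, a) = (t0, □, L) → [t0]□□bbcb
Step 2: δ(t0, □) = (tA, b, L) → [tA]□b□bbcb

The machine reaches the accept state tA and halts.

After 2 steps, the tape (ignoring leading/trailing blanks) is: b□bbcb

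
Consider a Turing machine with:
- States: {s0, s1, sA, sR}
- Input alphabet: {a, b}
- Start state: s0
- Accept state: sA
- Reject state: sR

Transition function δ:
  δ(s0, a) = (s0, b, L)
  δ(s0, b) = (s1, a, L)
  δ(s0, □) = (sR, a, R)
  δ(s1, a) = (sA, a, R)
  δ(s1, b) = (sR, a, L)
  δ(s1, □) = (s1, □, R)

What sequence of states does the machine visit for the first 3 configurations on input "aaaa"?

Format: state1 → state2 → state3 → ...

Execution trace:
Initial: [s0]aaaa
Step 1: δ(s0, a) = (s0, b, L) → [s0]□baaa
Step 2: δ(s0, □) = (sR, a, R) → a[sR]baaa

The machine reaches the reject state sR and halts.

State sequence: s0 → s0 → sR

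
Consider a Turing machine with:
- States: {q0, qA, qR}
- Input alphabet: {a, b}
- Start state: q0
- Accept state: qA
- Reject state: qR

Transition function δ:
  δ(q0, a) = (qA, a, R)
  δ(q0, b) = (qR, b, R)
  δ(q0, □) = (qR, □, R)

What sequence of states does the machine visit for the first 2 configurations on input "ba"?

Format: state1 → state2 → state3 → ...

Execution trace:
Initial: [q0]ba
Step 1: δ(q0, b) = (qR, b, R) → b[qR]a

The machine reaches the reject state qR and halts.

State sequence: q0 → qR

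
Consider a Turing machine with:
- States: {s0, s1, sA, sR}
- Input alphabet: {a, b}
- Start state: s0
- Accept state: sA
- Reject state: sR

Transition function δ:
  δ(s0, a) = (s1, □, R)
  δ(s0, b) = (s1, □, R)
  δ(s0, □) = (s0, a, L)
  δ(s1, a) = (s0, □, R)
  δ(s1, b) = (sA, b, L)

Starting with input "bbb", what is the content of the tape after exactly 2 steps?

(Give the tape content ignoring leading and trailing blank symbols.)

Execution trace:
Initial: [s0]bbb
Step 1: δ(s0, b) = (s1, □, R) → □[s1]bb
Step 2: δ(s1, b) = (sA, b, L) → [sA]□bb

The machine reaches the accept state sA and halts.

After 2 steps, the tape (ignoring leading/trailing blanks) is: bb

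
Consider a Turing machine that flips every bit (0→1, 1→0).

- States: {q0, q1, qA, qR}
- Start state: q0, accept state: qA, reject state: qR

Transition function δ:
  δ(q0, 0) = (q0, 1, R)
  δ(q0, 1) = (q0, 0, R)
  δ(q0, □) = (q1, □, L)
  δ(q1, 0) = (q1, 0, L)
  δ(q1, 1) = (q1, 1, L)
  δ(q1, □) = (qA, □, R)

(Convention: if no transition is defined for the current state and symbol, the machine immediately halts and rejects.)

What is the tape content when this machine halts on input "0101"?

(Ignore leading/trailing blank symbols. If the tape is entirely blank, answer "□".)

Execution trace:
Initial: [q0]0101
Step 1: δ(q0, 0) = (q0, 1, R) → 1[q0]101
Step 2: δ(q0, 1) = (q0, 0, R) → 10[q0]01
Step 3: δ(q0, 0) = (q0, 1, R) → 101[q0]1
Step 4: δ(q0, 1) = (q0, 0, R) → 1010[q0]□
Step 5: δ(q0, □) = (q1, □, L) → 101[q1]0□
Step 6: δ(q1, 0) = (q1, 0, L) → 10[q1]10□
Step 7: δ(q1, 1) = (q1, 1, L) → 1[q1]010□
Step 8: δ(q1, 0) = (q1, 0, L) → [q1]1010□
Step 9: δ(q1, 1) = (q1, 1, L) → [q1]□1010□
Step 10: δ(q1, □) = (qA, □, R) → □[qA]1010□

The machine reaches the accept state qA and halts.

Final tape (ignoring leading/trailing blanks): 1010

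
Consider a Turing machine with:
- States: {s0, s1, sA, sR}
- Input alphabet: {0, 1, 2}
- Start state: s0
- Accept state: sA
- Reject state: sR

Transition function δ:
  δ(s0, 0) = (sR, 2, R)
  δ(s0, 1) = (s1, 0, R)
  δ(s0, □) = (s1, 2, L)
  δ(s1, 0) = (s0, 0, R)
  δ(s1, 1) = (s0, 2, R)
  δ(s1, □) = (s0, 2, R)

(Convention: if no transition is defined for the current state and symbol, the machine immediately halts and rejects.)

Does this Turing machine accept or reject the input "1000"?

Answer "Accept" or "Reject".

Execution trace:
Initial: [s0]1000
Step 1: δ(s0, 1) = (s1, 0, R) → 0[s1]000
Step 2: δ(s1, 0) = (s0, 0, R) → 00[s0]00
Step 3: δ(s0, 0) = (sR, 2, R) → 002[sR]0

The machine reaches the reject state sR and halts.

Answer: Reject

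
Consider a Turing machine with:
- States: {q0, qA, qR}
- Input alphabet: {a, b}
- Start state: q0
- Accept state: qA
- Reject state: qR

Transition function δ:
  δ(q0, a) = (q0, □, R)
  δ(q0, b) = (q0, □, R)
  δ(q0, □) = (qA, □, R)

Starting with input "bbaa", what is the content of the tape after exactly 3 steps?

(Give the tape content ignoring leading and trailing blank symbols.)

Execution trace:
Initial: [q0]bbaa
Step 1: δ(q0, b) = (q0, □, R) → □[q0]baa
Step 2: δ(q0, b) = (q0, □, R) → □□[q0]aa
Step 3: δ(q0, a) = (q0, □, R) → □□□[q0]a

After 3 steps, the tape (ignoring leading/trailing blanks) is: a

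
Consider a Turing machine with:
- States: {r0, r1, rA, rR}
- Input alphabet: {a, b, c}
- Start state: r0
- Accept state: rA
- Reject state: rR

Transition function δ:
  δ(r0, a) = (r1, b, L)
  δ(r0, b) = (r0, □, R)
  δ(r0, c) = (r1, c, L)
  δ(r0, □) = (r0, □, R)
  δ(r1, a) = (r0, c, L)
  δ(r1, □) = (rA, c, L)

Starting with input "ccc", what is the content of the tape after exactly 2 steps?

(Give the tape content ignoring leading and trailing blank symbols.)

Execution trace:
Initial: [r0]ccc
Step 1: δ(r0, c) = (r1, c, L) → [r1]□ccc
Step 2: δ(r1, □) = (rA, c, L) → [rA]□cccc

The machine reaches the accept state rA and halts.

After 2 steps, the tape (ignoring leading/trailing blanks) is: cccc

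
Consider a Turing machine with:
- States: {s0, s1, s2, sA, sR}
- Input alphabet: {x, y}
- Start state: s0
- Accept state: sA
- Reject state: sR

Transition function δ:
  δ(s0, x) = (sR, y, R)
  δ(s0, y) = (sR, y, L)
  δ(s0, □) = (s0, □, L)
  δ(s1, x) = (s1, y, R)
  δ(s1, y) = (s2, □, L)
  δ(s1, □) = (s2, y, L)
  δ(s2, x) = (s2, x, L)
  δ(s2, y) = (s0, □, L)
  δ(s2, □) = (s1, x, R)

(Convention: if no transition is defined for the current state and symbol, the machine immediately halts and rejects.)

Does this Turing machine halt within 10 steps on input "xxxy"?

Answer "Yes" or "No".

Execution trace:
Initial: [s0]xxxy
Step 1: δ(s0, x) = (sR, y, R) → y[sR]xxy

The machine reaches the reject state sR and halts.
The machine halted after 1 step (within the 10-step bound).

Answer: Yes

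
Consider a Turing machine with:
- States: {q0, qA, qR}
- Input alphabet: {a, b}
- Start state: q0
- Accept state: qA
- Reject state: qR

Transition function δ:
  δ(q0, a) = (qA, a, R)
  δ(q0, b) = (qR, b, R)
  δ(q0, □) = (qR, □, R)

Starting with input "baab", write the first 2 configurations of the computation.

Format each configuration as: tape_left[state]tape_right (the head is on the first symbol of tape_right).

Transitions applied:
Step 1: δ(q0, b) = (qR, b, R)

The first 2 configurations are:
[q0]baab ⊢ b[qR]aab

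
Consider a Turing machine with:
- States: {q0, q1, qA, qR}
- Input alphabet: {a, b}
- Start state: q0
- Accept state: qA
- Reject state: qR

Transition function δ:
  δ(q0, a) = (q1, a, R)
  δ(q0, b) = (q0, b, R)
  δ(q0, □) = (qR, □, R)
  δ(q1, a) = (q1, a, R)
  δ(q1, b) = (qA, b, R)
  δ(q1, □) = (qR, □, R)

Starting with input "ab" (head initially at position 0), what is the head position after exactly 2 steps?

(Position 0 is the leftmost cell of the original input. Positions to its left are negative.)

Execution trace (head position shown):
Step 0: [q0]ab  (head at position 0)
Step 1: move right → a[q1]b  (head at position 1)
Step 2: move right → ab[qA]□  (head at position 2)

After 2 steps, the head is at position 2.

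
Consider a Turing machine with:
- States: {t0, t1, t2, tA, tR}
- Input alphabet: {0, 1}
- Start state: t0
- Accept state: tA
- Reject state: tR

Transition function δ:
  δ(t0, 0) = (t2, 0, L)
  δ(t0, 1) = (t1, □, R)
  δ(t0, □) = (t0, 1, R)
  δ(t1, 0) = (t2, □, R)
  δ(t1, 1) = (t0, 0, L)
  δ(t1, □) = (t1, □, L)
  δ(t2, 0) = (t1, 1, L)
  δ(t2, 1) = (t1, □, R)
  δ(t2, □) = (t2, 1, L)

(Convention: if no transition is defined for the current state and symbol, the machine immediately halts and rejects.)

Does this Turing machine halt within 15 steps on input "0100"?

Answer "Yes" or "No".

Execution trace:
Initial: [t0]0100
Step 1: δ(t0, 0) = (t2, 0, L) → [t2]□0100
Step 2: δ(t2, □) = (t2, 1, L) → [t2]□10100
Step 3: δ(t2, □) = (t2, 1, L) → [t2]□110100
Step 4: δ(t2, □) = (t2, 1, L) → [t2]□1110100
Step 5: δ(t2, □) = (t2, 1, L) → [t2]□11110100
Step 6: δ(t2, □) = (t2, 1, L) → [t2]□111110100
Step 7: δ(t2, □) = (t2, 1, L) → [t2]□1111110100
Step 8: δ(t2, □) = (t2, 1, L) → [t2]□11111110100
Step 9: δ(t2, □) = (t2, 1, L) → [t2]□111111110100
Step 10: δ(t2, □) = (t2, 1, L) → [t2]□1111111110100
Step 11: δ(t2, □) = (t2, 1, L) → [t2]□11111111110100
Step 12: δ(t2, □) = (t2, 1, L) → [t2]□111111111110100
Step 13: δ(t2, □) = (t2, 1, L) → [t2]□1111111111110100
Step 14: δ(t2, □) = (t2, 1, L) → [t2]□11111111111110100
Step 15: δ(t2, □) = (t2, 1, L) → [t2]□111111111111110100

The machine has not reached a halting state after 15 steps.
The machine did not halt within the 15-step bound.

Answer: No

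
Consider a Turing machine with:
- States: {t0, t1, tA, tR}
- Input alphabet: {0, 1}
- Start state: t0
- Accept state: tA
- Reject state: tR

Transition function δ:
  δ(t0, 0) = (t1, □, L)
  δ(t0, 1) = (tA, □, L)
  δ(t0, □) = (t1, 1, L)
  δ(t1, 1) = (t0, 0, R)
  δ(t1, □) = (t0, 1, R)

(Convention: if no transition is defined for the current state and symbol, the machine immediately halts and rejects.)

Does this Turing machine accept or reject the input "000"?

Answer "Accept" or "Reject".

Execution trace:
Initial: [t0]000
Step 1: δ(t0, 0) = (t1, □, L) → [t1]□□00
Step 2: δ(t1, □) = (t0, 1, R) → 1[t0]□00
Step 3: δ(t0, □) = (t1, 1, L) → [t1]1100
Step 4: δ(t1, 1) = (t0, 0, R) → 0[t0]100
Step 5: δ(t0, 1) = (tA, □, L) → [tA]0□00

The machine reaches the accept state tA and halts.

Answer: Accept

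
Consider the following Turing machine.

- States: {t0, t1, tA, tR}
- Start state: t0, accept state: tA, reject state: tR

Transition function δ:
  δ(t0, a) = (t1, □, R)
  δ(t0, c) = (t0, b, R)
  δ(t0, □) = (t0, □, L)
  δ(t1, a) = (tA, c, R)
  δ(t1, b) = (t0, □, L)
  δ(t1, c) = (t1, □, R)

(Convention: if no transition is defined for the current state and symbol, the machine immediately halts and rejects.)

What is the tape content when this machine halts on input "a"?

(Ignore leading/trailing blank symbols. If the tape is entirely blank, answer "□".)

Execution trace:
Initial: [t0]a
Step 1: δ(t0, a) = (t1, □, R) → □[t1]□

No transition is defined for δ(t1, □). By convention the machine halts and rejects.

Final tape (ignoring leading/trailing blanks): □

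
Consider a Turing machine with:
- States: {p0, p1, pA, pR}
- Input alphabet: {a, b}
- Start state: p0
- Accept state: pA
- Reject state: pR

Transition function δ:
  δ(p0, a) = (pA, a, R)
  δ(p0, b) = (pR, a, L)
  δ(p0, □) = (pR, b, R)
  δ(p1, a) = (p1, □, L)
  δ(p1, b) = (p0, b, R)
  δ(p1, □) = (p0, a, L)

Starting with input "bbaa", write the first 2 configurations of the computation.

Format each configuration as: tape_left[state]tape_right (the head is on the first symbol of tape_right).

Transitions applied:
Step 1: δ(p0, b) = (pR, a, L)

The first 2 configurations are:
[p0]bbaa ⊢ [pR]□abaa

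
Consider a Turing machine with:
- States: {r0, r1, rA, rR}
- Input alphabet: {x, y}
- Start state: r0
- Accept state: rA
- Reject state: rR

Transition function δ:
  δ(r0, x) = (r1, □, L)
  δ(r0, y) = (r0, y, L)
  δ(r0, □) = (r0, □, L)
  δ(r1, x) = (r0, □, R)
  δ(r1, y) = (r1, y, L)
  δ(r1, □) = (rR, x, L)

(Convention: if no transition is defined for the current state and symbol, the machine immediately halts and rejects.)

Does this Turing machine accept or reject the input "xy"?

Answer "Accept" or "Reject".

Execution trace:
Initial: [r0]xy
Step 1: δ(r0, x) = (r1, □, L) → [r1]□□y
Step 2: δ(r1, □) = (rR, x, L) → [rR]□x□y

The machine reaches the reject state rR and halts.

Answer: Reject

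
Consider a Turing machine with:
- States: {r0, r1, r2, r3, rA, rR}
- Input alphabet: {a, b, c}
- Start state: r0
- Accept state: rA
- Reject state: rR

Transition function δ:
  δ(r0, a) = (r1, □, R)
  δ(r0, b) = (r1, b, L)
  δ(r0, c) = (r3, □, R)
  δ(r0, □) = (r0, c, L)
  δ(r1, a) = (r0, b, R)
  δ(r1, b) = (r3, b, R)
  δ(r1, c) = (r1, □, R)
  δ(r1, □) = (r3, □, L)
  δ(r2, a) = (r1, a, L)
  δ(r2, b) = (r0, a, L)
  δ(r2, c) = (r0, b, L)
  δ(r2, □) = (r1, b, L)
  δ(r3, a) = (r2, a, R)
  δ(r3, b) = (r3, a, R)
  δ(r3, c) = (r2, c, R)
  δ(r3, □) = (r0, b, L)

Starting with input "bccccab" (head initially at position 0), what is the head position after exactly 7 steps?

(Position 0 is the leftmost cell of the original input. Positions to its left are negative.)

Execution trace (head position shown):
Step 0: [r0]bccccab  (head at position 0)
Step 1: move left → [r1]□bccccab  (head at position -1)
Step 2: move left → [r3]□□bccccab  (head at position -2)
Step 3: move left → [r0]□b□bccccab  (head at position -3)
Step 4: move left → [r0]□cb□bccccab  (head at position -4)
Step 5: move left → [r0]□ccb□bccccab  (head at position -5)
Step 6: move left → [r0]□cccb□bccccab  (head at position -6)
Step 7: move left → [r0]□ccccb□bccccab  (head at position -7)

After 7 steps, the head is at position -7.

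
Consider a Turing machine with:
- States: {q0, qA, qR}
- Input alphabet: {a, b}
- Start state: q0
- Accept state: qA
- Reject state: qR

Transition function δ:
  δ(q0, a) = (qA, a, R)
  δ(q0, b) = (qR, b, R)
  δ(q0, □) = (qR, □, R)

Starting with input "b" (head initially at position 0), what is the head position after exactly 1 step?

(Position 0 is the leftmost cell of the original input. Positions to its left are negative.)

Execution trace (head position shown):
Step 0: [q0]b  (head at position 0)
Step 1: move right → b[qR]□  (head at position 1)

After 1 step, the head is at position 1.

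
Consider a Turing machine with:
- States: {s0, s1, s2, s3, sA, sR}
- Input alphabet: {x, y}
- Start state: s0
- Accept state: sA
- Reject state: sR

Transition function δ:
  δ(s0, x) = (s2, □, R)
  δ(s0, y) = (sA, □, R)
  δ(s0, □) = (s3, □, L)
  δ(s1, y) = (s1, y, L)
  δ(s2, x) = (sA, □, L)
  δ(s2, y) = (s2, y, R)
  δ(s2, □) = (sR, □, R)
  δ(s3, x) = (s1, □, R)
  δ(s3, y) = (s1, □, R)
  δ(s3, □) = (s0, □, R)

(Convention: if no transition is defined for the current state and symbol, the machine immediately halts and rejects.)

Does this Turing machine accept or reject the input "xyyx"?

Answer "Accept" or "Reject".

Execution trace:
Initial: [s0]xyyx
Step 1: δ(s0, x) = (s2, □, R) → □[s2]yyx
Step 2: δ(s2, y) = (s2, y, R) → □y[s2]yx
Step 3: δ(s2, y) = (s2, y, R) → □yy[s2]x
Step 4: δ(s2, x) = (sA, □, L) → □y[sA]y□

The machine reaches the accept state sA and halts.

Answer: Accept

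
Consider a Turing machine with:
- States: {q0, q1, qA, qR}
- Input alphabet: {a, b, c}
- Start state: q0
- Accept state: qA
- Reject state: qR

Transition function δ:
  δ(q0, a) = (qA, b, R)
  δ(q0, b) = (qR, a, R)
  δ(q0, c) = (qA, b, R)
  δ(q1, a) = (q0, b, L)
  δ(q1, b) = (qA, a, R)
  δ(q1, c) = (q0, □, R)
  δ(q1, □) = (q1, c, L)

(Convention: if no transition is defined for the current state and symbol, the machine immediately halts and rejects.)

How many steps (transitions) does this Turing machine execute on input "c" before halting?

Execution trace:
Initial: [q0]c
Step 1: δ(q0, c) = (qA, b, R) → b[qA]□

The machine reaches the accept state qA and halts.

The machine executed 1 step before halting.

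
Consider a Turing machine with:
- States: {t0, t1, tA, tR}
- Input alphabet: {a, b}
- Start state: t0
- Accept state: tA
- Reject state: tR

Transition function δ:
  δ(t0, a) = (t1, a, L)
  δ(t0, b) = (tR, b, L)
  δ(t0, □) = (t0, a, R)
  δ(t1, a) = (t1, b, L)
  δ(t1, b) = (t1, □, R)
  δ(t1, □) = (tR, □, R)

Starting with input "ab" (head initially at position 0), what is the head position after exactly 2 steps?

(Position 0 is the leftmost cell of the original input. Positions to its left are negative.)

Execution trace (head position shown):
Step 0: [t0]ab  (head at position 0)
Step 1: move left → [t1]□ab  (head at position -1)
Step 2: move right → □[tR]ab  (head at position 0)

After 2 steps, the head is at position 0.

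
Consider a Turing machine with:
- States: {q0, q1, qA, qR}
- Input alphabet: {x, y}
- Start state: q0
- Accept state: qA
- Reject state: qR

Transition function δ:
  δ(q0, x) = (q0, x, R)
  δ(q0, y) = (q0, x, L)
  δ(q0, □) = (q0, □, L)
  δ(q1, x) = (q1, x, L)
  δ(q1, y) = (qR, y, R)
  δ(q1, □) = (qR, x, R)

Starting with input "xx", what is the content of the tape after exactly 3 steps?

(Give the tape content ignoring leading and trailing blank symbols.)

Execution trace:
Initial: [q0]xx
Step 1: δ(q0, x) = (q0, x, R) → x[q0]x
Step 2: δ(q0, x) = (q0, x, R) → xx[q0]□
Step 3: δ(q0, □) = (q0, □, L) → x[q0]x□

After 3 steps, the tape (ignoring leading/trailing blanks) is: xx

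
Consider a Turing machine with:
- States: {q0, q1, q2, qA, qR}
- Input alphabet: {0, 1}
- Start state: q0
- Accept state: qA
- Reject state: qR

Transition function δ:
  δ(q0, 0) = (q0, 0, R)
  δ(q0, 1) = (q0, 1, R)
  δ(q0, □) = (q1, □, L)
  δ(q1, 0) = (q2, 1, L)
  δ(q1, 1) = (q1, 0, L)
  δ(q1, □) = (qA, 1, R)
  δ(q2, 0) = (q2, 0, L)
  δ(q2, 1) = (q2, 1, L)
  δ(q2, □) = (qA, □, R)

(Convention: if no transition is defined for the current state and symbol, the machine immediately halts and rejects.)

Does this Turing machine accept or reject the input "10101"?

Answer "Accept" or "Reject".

Execution trace:
Initial: [q0]10101
Step 1: δ(q0, 1) = (q0, 1, R) → 1[q0]0101
Step 2: δ(q0, 0) = (q0, 0, R) → 10[q0]101
Step 3: δ(q0, 1) = (q0, 1, R) → 101[q0]01
Step 4: δ(q0, 0) = (q0, 0, R) → 1010[q0]1
Step 5: δ(q0, 1) = (q0, 1, R) → 10101[q0]□
Step 6: δ(q0, □) = (q1, □, L) → 1010[q1]1□
Step 7: δ(q1, 1) = (q1, 0, L) → 101[q1]00□
Step 8: δ(q1, 0) = (q2, 1, L) → 10[q2]110□
Step 9: δ(q2, 1) = (q2, 1, L) → 1[q2]0110□
Step 10: δ(q2, 0) = (q2, 0, L) → [q2]10110□
Step 11: δ(q2, 1) = (q2, 1, L) → [q2]□10110□
Step 12: δ(q2, □) = (qA, □, R) → □[qA]10110□

The machine reaches the accept state qA and halts.

Answer: Accept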